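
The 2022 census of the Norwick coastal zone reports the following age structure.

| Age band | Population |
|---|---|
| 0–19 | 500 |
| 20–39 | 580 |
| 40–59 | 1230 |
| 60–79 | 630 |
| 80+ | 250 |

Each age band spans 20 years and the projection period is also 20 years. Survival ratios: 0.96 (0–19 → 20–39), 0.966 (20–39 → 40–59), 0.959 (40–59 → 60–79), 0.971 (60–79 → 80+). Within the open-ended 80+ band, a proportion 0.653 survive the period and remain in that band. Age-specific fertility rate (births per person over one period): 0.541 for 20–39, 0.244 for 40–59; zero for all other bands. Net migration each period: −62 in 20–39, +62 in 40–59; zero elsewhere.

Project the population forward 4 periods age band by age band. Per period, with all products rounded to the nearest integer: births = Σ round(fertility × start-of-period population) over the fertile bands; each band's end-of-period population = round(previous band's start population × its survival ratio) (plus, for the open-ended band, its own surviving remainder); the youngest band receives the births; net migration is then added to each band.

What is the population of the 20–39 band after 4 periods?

321

Call the bands 1 to 5, youngest first.
[period 1]
Births: 580 * 0.541 = 314, 1230 * 0.244 = 300 — total 614
Band 2: 500 * 0.96 = 480
Band 3: 580 * 0.966 = 560
Band 4: 1230 * 0.959 = 1180
Band 5: 630 * 0.971 + 250 * 0.653 = 612 + 163 = 775
Net migration: Band 2 − 62 → 418; Band 3 + 62 → 622
→ [614, 418, 622, 1180, 775]
[period 2]
Births: 418 * 0.541 = 226, 622 * 0.244 = 152 — total 378
Band 2: 614 * 0.96 = 589
Band 3: 418 * 0.966 = 404
Band 4: 622 * 0.959 = 596
Band 5: 1180 * 0.971 + 775 * 0.653 = 1146 + 506 = 1652
Net migration: Band 2 − 62 → 527; Band 3 + 62 → 466
→ [378, 527, 466, 596, 1652]
[period 3]
Births: 527 * 0.541 = 285, 466 * 0.244 = 114 — total 399
Band 2: 378 * 0.96 = 363
Band 3: 527 * 0.966 = 509
Band 4: 466 * 0.959 = 447
Band 5: 596 * 0.971 + 1652 * 0.653 = 579 + 1079 = 1658
Net migration: Band 2 − 62 → 301; Band 3 + 62 → 571
→ [399, 301, 571, 447, 1658]
[period 4]
Births: 301 * 0.541 = 163, 571 * 0.244 = 139 — total 302
Band 2: 399 * 0.96 = 383
Band 3: 301 * 0.966 = 291
Band 4: 571 * 0.959 = 548
Band 5: 447 * 0.971 + 1658 * 0.653 = 434 + 1083 = 1517
Net migration: Band 2 − 62 → 321; Band 3 + 62 → 353
→ [302, 321, 353, 548, 1517]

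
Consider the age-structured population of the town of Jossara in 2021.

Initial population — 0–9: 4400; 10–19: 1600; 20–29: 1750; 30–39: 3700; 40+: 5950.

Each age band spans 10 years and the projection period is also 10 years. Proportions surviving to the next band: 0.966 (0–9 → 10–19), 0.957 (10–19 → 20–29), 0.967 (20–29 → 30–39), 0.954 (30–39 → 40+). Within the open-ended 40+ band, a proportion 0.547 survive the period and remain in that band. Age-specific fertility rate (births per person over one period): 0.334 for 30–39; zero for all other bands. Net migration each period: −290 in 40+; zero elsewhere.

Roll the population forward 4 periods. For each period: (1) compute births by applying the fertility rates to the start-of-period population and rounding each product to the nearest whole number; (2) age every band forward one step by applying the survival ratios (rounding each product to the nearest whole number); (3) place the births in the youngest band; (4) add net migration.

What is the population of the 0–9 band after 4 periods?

1314

Period 1:
Births: 3700 * 0.334 = 1236
10–19: 4400 * 0.966 = 4250
20–29: 1600 * 0.957 = 1531
30–39: 1750 * 0.967 = 1692
40+: 3700 * 0.954 + 5950 * 0.547 = 3530 + 3255 = 6785
Net migration: 40+ − 290 → 6495
Population now: 0–9=1236, 10–19=4250, 20–29=1531, 30–39=1692, 40+=6495
Period 2:
Births: 1692 * 0.334 = 565
10–19: 1236 * 0.966 = 1194
20–29: 4250 * 0.957 = 4067
30–39: 1531 * 0.967 = 1480
40+: 1692 * 0.954 + 6495 * 0.547 = 1614 + 3553 = 5167
Net migration: 40+ − 290 → 4877
Population now: 0–9=565, 10–19=1194, 20–29=4067, 30–39=1480, 40+=4877
Period 3:
Births: 1480 * 0.334 = 494
10–19: 565 * 0.966 = 546
20–29: 1194 * 0.957 = 1143
30–39: 4067 * 0.967 = 3933
40+: 1480 * 0.954 + 4877 * 0.547 = 1412 + 2668 = 4080
Net migration: 40+ − 290 → 3790
Population now: 0–9=494, 10–19=546, 20–29=1143, 30–39=3933, 40+=3790
Period 4:
Births: 3933 * 0.334 = 1314
10–19: 494 * 0.966 = 477
20–29: 546 * 0.957 = 523
30–39: 1143 * 0.967 = 1105
40+: 3933 * 0.954 + 3790 * 0.547 = 3752 + 2073 = 5825
Net migration: 40+ − 290 → 5535
Population now: 0–9=1314, 10–19=477, 20–29=523, 30–39=1105, 40+=5535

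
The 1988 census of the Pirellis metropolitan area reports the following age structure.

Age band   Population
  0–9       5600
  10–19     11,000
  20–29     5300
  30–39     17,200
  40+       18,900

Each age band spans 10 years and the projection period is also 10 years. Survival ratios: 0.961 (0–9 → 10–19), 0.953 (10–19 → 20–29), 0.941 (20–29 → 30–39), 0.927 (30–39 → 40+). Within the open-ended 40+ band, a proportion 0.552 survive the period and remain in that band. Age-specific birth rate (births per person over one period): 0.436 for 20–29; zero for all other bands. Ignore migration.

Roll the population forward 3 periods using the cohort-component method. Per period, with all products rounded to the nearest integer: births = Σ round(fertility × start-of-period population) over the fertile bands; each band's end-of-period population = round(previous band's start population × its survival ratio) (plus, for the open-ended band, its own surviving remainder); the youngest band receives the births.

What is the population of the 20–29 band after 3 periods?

Call the bands 1 to 5, youngest first.
Period 1:
Births: 5300 × 0.436 = 2311
Band 2: 5600 × 0.961 = 5382
Band 3: 11000 × 0.953 = 10483
Band 4: 5300 × 0.941 = 4987
Band 5: 17200 × 0.927 + 18900 × 0.552 = 15944 + 10433 = 26377
Population now: 0–9=2311, 10–19=5382, 20–29=10483, 30–39=4987, 40+=26377
Period 2:
Births: 10483 × 0.436 = 4571
Band 2: 2311 × 0.961 = 2221
Band 3: 5382 × 0.953 = 5129
Band 4: 10483 × 0.941 = 9865
Band 5: 4987 × 0.927 + 26377 × 0.552 = 4623 + 14560 = 19183
Population now: 0–9=4571, 10–19=2221, 20–29=5129, 30–39=9865, 40+=19183
Period 3:
Births: 5129 × 0.436 = 2236
Band 2: 4571 × 0.961 = 4393
Band 3: 2221 × 0.953 = 2117
Band 4: 5129 × 0.941 = 4826
Band 5: 9865 × 0.927 + 19183 × 0.552 = 9145 + 10589 = 19734
Population now: 0–9=2236, 10–19=4393, 20–29=2117, 30–39=4826, 40+=19734

2117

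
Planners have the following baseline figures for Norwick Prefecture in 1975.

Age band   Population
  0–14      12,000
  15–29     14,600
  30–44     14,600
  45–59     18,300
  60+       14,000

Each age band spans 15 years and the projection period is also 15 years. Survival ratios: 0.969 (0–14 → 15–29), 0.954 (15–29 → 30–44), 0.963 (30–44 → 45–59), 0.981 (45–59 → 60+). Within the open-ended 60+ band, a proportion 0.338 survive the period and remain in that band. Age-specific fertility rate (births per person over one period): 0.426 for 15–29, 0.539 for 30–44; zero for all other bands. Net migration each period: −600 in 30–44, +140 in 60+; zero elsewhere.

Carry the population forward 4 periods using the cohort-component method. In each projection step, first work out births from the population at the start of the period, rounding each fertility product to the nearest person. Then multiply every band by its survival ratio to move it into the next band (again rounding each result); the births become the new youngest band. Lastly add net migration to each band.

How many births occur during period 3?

[period 1]
Births: 14600 × 0.426 = 6220, 14600 × 0.539 = 7869 ⇒ total 14089
15–29: 12000 × 0.969 = 11628
30–44: 14600 × 0.954 = 13928
45–59: 14600 × 0.963 = 14060
60+: 18300 × 0.981 + 14000 × 0.338 = 17952 + 4732 = 22684
Net migration: 30–44 − 600 → 13328; 60+ + 140 → 22824
Giving 14089 / 11628 / 13328 / 14060 / 22824.
[period 2]
Births: 11628 × 0.426 = 4954, 13328 × 0.539 = 7184 ⇒ total 12138
15–29: 14089 × 0.969 = 13652
30–44: 11628 × 0.954 = 11093
45–59: 13328 × 0.963 = 12835
60+: 14060 × 0.981 + 22824 × 0.338 = 13793 + 7715 = 21508
Net migration: 30–44 − 600 → 10493; 60+ + 140 → 21648
Giving 12138 / 13652 / 10493 / 12835 / 21648.
[period 3]
Births: 13652 × 0.426 = 5816, 10493 × 0.539 = 5656 ⇒ total 11472
15–29: 12138 × 0.969 = 11762
30–44: 13652 × 0.954 = 13024
45–59: 10493 × 0.963 = 10105
60+: 12835 × 0.981 + 21648 × 0.338 = 12591 + 7317 = 19908
Net migration: 30–44 − 600 → 12424; 60+ + 140 → 20048
Giving 11472 / 11762 / 12424 / 10105 / 20048.

11472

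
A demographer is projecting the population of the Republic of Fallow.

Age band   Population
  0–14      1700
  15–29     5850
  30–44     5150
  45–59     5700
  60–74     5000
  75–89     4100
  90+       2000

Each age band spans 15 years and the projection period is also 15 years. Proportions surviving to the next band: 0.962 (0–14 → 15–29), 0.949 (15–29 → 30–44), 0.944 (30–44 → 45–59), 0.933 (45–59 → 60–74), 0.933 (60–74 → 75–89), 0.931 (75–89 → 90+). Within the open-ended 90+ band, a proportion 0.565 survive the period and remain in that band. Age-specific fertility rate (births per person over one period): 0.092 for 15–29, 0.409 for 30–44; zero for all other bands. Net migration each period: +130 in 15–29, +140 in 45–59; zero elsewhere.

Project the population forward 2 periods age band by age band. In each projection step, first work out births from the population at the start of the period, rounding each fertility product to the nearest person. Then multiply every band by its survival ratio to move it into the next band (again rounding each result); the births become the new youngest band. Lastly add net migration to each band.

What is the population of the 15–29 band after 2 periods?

2674

Period 1:
Births: 5850 * 0.092 = 538 ; 5150 * 0.409 = 2106 — total 2644
15–29: 1700 * 0.962 = 1635
30–44: 5850 * 0.949 = 5552
45–59: 5150 * 0.944 = 4862
60–74: 5700 * 0.933 = 5318
75–89: 5000 * 0.933 = 4665
90+: 4100 * 0.931 + 2000 * 0.565 = 3817 + 1130 = 4947
Net migration: 15–29 + 130 → 1765; 45–59 + 140 → 5002
→ [2644, 1765, 5552, 5002, 5318, 4665, 4947]
Period 2:
Births: 1765 * 0.092 = 162 ; 5552 * 0.409 = 2271 — total 2433
15–29: 2644 * 0.962 = 2544
30–44: 1765 * 0.949 = 1675
45–59: 5552 * 0.944 = 5241
60–74: 5002 * 0.933 = 4667
75–89: 5318 * 0.933 = 4962
90+: 4665 * 0.931 + 4947 * 0.565 = 4343 + 2795 = 7138
Net migration: 15–29 + 130 → 2674; 45–59 + 140 → 5381
→ [2433, 2674, 1675, 5381, 4667, 4962, 7138]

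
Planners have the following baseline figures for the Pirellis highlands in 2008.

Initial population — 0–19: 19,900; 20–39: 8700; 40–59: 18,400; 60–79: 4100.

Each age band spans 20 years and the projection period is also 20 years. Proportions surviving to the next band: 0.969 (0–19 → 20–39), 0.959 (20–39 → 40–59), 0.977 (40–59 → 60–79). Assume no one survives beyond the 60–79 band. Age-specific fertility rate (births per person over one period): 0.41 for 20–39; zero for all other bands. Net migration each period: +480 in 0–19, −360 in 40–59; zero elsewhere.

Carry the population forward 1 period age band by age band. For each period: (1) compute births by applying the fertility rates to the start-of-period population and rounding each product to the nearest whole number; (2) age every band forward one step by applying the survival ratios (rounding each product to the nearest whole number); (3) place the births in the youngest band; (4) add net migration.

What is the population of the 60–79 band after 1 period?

17977

Call the groups 1 to 4, youngest first.
— Period 1 —
Births: 8700 × 0.41 = 3567
Group 2: 19900 × 0.969 = 19283
Group 3: 8700 × 0.959 = 8343
Group 4: 18400 × 0.977 = 17977
Net migration: Group 1 + 480 → 4047; Group 3 − 360 → 7983
Population now: 0–19=4047, 20–39=19283, 40–59=7983, 60–79=17977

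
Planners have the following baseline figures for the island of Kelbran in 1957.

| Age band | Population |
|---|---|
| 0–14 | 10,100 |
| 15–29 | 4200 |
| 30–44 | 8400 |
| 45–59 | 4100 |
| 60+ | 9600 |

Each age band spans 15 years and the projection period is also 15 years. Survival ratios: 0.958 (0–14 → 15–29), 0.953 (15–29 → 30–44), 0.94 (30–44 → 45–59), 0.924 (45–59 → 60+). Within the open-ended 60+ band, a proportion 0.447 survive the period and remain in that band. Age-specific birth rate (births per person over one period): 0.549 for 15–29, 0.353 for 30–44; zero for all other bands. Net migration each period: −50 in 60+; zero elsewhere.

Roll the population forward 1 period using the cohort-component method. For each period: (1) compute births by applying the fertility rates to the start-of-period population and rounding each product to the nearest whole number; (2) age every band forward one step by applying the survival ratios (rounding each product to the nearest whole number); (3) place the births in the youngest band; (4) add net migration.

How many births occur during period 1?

After projecting period 1:
Births: 4200 × 0.549 = 2306  |  8400 × 0.353 = 2965 — total 5271
15–29: 10100 × 0.958 = 9676
30–44: 4200 × 0.953 = 4003
45–59: 8400 × 0.94 = 7896
60+: 4100 × 0.924 + 9600 × 0.447 = 3788 + 4291 = 8079
Net migration: 60+ − 50 → 8029
Giving 5271 / 9676 / 4003 / 7896 / 8029.

5271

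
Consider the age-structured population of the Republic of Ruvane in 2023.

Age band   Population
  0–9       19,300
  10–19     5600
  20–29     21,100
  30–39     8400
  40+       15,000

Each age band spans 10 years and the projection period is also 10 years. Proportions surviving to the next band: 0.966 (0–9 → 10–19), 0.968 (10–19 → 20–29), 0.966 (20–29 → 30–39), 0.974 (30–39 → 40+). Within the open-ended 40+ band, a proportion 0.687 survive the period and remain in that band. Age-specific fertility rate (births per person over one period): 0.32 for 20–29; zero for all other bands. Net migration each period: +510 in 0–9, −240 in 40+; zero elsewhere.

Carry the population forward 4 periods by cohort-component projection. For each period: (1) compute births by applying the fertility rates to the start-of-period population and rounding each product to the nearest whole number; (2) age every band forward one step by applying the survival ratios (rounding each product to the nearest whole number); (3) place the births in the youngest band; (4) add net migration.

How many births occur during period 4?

Call the bands 1 to 5, youngest first.
— Period 1 —
Births: 21100 × 0.32 = 6752
Band 2: 19300 × 0.966 = 18644
Band 3: 5600 × 0.968 = 5421
Band 4: 21100 × 0.966 = 20383
Band 5: 8400 × 0.974 + 15000 × 0.687 = 8182 + 10305 = 18487
Net migration: Band 1 + 510 → 7262; Band 5 − 240 → 18247
Population now: 0–9=7262, 10–19=18644, 20–29=5421, 30–39=20383, 40+=18247
— Period 2 —
Births: 5421 × 0.32 = 1735
Band 2: 7262 × 0.966 = 7015
Band 3: 18644 × 0.968 = 18047
Band 4: 5421 × 0.966 = 5237
Band 5: 20383 × 0.974 + 18247 × 0.687 = 19853 + 12536 = 32389
Net migration: Band 1 + 510 → 2245; Band 5 − 240 → 32149
Population now: 0–9=2245, 10–19=7015, 20–29=18047, 30–39=5237, 40+=32149
— Period 3 —
Births: 18047 × 0.32 = 5775
Band 2: 2245 × 0.966 = 2169
Band 3: 7015 × 0.968 = 6791
Band 4: 18047 × 0.966 = 17433
Band 5: 5237 × 0.974 + 32149 × 0.687 = 5101 + 22086 = 27187
Net migration: Band 1 + 510 → 6285; Band 5 − 240 → 26947
Population now: 0–9=6285, 10–19=2169, 20–29=6791, 30–39=17433, 40+=26947
— Period 4 —
Births: 6791 × 0.32 = 2173
Band 2: 6285 × 0.966 = 6071
Band 3: 2169 × 0.968 = 2100
Band 4: 6791 × 0.966 = 6560
Band 5: 17433 × 0.974 + 26947 × 0.687 = 16980 + 18513 = 35493
Net migration: Band 1 + 510 → 2683; Band 5 − 240 → 35253
Population now: 0–9=2683, 10–19=6071, 20–29=2100, 30–39=6560, 40+=35253

2173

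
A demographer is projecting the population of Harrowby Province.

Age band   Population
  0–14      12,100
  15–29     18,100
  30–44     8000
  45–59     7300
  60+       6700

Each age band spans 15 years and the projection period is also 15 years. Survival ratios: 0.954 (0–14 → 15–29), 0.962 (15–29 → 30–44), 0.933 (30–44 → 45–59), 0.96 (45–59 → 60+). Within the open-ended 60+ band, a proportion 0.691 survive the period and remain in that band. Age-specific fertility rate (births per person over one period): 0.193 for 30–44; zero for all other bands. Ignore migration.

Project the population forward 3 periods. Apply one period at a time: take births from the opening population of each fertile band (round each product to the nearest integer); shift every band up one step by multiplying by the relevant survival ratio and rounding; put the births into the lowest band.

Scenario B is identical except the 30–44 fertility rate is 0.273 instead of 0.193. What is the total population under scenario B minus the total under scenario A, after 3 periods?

2804

Period 1:
Births: 8000 * 0.193 = 1544
15–29: 12100 * 0.954 = 11543
30–44: 18100 * 0.962 = 17412
45–59: 8000 * 0.933 = 7464
60+: 7300 * 0.96 + 6700 * 0.691 = 7008 + 4630 = 11638
Population now: 0–14=1544, 15–29=11543, 30–44=17412, 45–59=7464, 60+=11638
Period 2:
Births: 17412 * 0.193 = 3361
15–29: 1544 * 0.954 = 1473
30–44: 11543 * 0.962 = 11104
45–59: 17412 * 0.933 = 16245
60+: 7464 * 0.96 + 11638 * 0.691 = 7165 + 8042 = 15207
Population now: 0–14=3361, 15–29=1473, 30–44=11104, 45–59=16245, 60+=15207
Period 3:
Births: 11104 * 0.193 = 2143
15–29: 3361 * 0.954 = 3206
30–44: 1473 * 0.962 = 1417
45–59: 11104 * 0.933 = 10360
60+: 16245 * 0.96 + 15207 * 0.691 = 15595 + 10508 = 26103
Population now: 0–14=2143, 15–29=3206, 30–44=1417, 45–59=10360, 60+=26103
Scenario A total after 3 periods: 43229
Scenario B projection —
Period 1:
Births: 8000 * 0.273 = 2184
15–29: 12100 * 0.954 = 11543
30–44: 18100 * 0.962 = 17412
45–59: 8000 * 0.933 = 7464
60+: 7300 * 0.96 + 6700 * 0.691 = 7008 + 4630 = 11638
Population now: 0–14=2184, 15–29=11543, 30–44=17412, 45–59=7464, 60+=11638
Period 2:
Births: 17412 * 0.273 = 4753
15–29: 2184 * 0.954 = 2084
30–44: 11543 * 0.962 = 11104
45–59: 17412 * 0.933 = 16245
60+: 7464 * 0.96 + 11638 * 0.691 = 7165 + 8042 = 15207
Population now: 0–14=4753, 15–29=2084, 30–44=11104, 45–59=16245, 60+=15207
Period 3:
Births: 11104 * 0.273 = 3031
15–29: 4753 * 0.954 = 4534
30–44: 2084 * 0.962 = 2005
45–59: 11104 * 0.933 = 10360
60+: 16245 * 0.96 + 15207 * 0.691 = 15595 + 10508 = 26103
Population now: 0–14=3031, 15–29=4534, 30–44=2005, 45–59=10360, 60+=26103
Scenario B total after 3 periods: 46033
Difference B − A = 46033 − 43229 = 2804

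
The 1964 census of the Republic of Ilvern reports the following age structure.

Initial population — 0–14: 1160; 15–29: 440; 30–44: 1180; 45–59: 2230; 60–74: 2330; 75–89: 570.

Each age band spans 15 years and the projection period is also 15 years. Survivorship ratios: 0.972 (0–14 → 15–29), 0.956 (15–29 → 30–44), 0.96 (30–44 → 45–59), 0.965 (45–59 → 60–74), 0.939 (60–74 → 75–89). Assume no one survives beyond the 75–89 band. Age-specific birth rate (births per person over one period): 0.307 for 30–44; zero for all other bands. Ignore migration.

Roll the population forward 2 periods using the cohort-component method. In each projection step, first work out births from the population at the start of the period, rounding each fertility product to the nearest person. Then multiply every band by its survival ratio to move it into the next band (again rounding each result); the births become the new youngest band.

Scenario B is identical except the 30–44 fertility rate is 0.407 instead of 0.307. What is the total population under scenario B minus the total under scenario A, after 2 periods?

157

Call the bands 1 to 6, youngest first.
Period 1.
Births: 1180 × 0.307 = 362
Band 2: 1160 × 0.972 = 1128
Band 3: 440 × 0.956 = 421
Band 4: 1180 × 0.96 = 1133
Band 5: 2230 × 0.965 = 2152
Band 6: 2330 × 0.939 = 2188
Giving 362 / 1128 / 421 / 1133 / 2152 / 2188.
Period 2.
Births: 421 × 0.307 = 129
Band 2: 362 × 0.972 = 352
Band 3: 1128 × 0.956 = 1078
Band 4: 421 × 0.96 = 404
Band 5: 1133 × 0.965 = 1093
Band 6: 2152 × 0.939 = 2021
Giving 129 / 352 / 1078 / 404 / 1093 / 2021.
Scenario A total after 2 periods: 5077
Scenario B projection —
Period 1.
Births: 1180 × 0.407 = 480
Band 2: 1160 × 0.972 = 1128
Band 3: 440 × 0.956 = 421
Band 4: 1180 × 0.96 = 1133
Band 5: 2230 × 0.965 = 2152
Band 6: 2330 × 0.939 = 2188
Giving 480 / 1128 / 421 / 1133 / 2152 / 2188.
Period 2.
Births: 421 × 0.407 = 171
Band 2: 480 × 0.972 = 467
Band 3: 1128 × 0.956 = 1078
Band 4: 421 × 0.96 = 404
Band 5: 1133 × 0.965 = 1093
Band 6: 2152 × 0.939 = 2021
Giving 171 / 467 / 1078 / 404 / 1093 / 2021.
Scenario B total after 2 periods: 5234
Difference B − A = 5234 − 5077 = 157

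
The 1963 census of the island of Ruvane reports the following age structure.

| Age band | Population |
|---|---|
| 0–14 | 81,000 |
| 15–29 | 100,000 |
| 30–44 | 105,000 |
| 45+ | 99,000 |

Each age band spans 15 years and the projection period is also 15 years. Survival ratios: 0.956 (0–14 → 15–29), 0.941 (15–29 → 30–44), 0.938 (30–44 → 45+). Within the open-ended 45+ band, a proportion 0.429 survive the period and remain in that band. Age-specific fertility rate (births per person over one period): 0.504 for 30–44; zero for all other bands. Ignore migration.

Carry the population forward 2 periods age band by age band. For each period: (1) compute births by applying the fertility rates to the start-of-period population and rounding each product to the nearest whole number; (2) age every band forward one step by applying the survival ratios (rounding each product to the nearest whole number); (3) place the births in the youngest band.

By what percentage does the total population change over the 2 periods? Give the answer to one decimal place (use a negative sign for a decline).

-17.0

(Groups numbered youngest = 1 to oldest = 4.)
[period 1]
Births: 105000 * 0.504 = 52920
Group 2: 81000 * 0.956 = 77436
Group 3: 100000 * 0.941 = 94100
Group 4: 105000 * 0.938 + 99000 * 0.429 = 98490 + 42471 = 140961
Giving 52920 / 77436 / 94100 / 140961.
[period 2]
Births: 94100 * 0.504 = 47426
Group 2: 52920 * 0.956 = 50592
Group 3: 77436 * 0.941 = 72867
Group 4: 94100 * 0.938 + 140961 * 0.429 = 88266 + 60472 = 148738
Giving 47426 / 50592 / 72867 / 148738.
Total: 385000 → 319623; change = -65377; percentage change = -17.0%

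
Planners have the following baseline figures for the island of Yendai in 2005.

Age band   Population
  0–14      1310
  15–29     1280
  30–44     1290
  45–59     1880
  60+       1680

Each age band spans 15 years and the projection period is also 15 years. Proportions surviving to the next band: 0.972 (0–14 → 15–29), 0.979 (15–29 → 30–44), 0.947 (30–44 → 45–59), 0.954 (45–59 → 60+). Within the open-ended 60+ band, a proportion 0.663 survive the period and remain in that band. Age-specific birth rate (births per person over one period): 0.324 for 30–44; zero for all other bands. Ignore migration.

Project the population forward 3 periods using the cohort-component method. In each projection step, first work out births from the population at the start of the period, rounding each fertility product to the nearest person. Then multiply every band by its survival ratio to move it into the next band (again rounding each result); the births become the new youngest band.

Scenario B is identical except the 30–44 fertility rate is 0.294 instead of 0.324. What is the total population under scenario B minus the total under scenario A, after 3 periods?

— Period 1 —
Births: 1290 * 0.324 = 418
15–29: 1310 * 0.972 = 1273
30–44: 1280 * 0.979 = 1253
45–59: 1290 * 0.947 = 1222
60+: 1880 * 0.954 + 1680 * 0.663 = 1794 + 1114 = 2908
End of period: [418, 1273, 1253, 1222, 2908]
— Period 2 —
Births: 1253 * 0.324 = 406
15–29: 418 * 0.972 = 406
30–44: 1273 * 0.979 = 1246
45–59: 1253 * 0.947 = 1187
60+: 1222 * 0.954 + 2908 * 0.663 = 1166 + 1928 = 3094
End of period: [406, 406, 1246, 1187, 3094]
— Period 3 —
Births: 1246 * 0.324 = 404
15–29: 406 * 0.972 = 395
30–44: 406 * 0.979 = 397
45–59: 1246 * 0.947 = 1180
60+: 1187 * 0.954 + 3094 * 0.663 = 1132 + 2051 = 3183
End of period: [404, 395, 397, 1180, 3183]
Scenario A total after 3 periods: 5559
Scenario B projection —
— Period 1 —
Births: 1290 * 0.294 = 379
15–29: 1310 * 0.972 = 1273
30–44: 1280 * 0.979 = 1253
45–59: 1290 * 0.947 = 1222
60+: 1880 * 0.954 + 1680 * 0.663 = 1794 + 1114 = 2908
End of period: [379, 1273, 1253, 1222, 2908]
— Period 2 —
Births: 1253 * 0.294 = 368
15–29: 379 * 0.972 = 368
30–44: 1273 * 0.979 = 1246
45–59: 1253 * 0.947 = 1187
60+: 1222 * 0.954 + 2908 * 0.663 = 1166 + 1928 = 3094
End of period: [368, 368, 1246, 1187, 3094]
— Period 3 —
Births: 1246 * 0.294 = 366
15–29: 368 * 0.972 = 358
30–44: 368 * 0.979 = 360
45–59: 1246 * 0.947 = 1180
60+: 1187 * 0.954 + 3094 * 0.663 = 1132 + 2051 = 3183
End of period: [366, 358, 360, 1180, 3183]
Scenario B total after 3 periods: 5447
Difference B − A = 5447 − 5559 = -112

-112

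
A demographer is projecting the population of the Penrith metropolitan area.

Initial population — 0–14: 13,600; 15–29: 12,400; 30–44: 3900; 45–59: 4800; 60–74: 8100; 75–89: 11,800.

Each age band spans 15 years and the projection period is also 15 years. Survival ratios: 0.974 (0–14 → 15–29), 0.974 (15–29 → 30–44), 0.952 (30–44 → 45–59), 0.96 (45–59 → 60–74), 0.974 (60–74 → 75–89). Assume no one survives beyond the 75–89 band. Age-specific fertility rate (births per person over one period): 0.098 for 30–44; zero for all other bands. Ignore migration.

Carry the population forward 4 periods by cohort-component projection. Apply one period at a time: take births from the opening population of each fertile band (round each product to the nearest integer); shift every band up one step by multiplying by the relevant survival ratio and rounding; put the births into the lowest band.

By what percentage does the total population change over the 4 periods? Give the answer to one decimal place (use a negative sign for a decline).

After projecting period 1:
Births: 3900 × 0.098 = 382
15–29: 13600 × 0.974 = 13246
30–44: 12400 × 0.974 = 12078
45–59: 3900 × 0.952 = 3713
60–74: 4800 × 0.96 = 4608
75–89: 8100 × 0.974 = 7889
End of period: [382, 13246, 12078, 3713, 4608, 7889]
After projecting period 2:
Births: 12078 × 0.098 = 1184
15–29: 382 × 0.974 = 372
30–44: 13246 × 0.974 = 12902
45–59: 12078 × 0.952 = 11498
60–74: 3713 × 0.96 = 3564
75–89: 4608 × 0.974 = 4488
End of period: [1184, 372, 12902, 11498, 3564, 4488]
After projecting period 3:
Births: 12902 × 0.098 = 1264
15–29: 1184 × 0.974 = 1153
30–44: 372 × 0.974 = 362
45–59: 12902 × 0.952 = 12283
60–74: 11498 × 0.96 = 11038
75–89: 3564 × 0.974 = 3471
End of period: [1264, 1153, 362, 12283, 11038, 3471]
After projecting period 4:
Births: 362 × 0.098 = 35
15–29: 1264 × 0.974 = 1231
30–44: 1153 × 0.974 = 1123
45–59: 362 × 0.952 = 345
60–74: 12283 × 0.96 = 11792
75–89: 11038 × 0.974 = 10751
End of period: [35, 1231, 1123, 345, 11792, 10751]
Total: 54600 → 25277; change = -29323; percentage change = -53.7%

-53.7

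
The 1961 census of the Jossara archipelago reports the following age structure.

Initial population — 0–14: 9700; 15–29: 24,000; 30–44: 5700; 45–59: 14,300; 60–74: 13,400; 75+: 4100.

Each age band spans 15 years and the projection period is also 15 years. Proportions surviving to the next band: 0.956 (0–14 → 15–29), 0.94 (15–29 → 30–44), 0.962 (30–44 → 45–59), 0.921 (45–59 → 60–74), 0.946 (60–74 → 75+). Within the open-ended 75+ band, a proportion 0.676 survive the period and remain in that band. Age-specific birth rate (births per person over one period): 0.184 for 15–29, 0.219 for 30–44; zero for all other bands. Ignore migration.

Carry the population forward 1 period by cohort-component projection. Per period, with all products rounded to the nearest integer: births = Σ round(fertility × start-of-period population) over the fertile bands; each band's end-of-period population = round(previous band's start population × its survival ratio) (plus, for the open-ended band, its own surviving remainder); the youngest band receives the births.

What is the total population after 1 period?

[period 1]
Births: 24000 * 0.184 = 4416, 5700 * 0.219 = 1248 — total 5664
15–29: 9700 * 0.956 = 9273
30–44: 24000 * 0.94 = 22560
45–59: 5700 * 0.962 = 5483
60–74: 14300 * 0.921 = 13170
75+: 13400 * 0.946 + 4100 * 0.676 = 12676 + 2772 = 15448
Population now: 0–14=5664, 15–29=9273, 30–44=22560, 45–59=5483, 60–74=13170, 75+=15448
Total after period 1: 5664 + 9273 + 22560 + 5483 + 13170 + 15448 = 71598

71598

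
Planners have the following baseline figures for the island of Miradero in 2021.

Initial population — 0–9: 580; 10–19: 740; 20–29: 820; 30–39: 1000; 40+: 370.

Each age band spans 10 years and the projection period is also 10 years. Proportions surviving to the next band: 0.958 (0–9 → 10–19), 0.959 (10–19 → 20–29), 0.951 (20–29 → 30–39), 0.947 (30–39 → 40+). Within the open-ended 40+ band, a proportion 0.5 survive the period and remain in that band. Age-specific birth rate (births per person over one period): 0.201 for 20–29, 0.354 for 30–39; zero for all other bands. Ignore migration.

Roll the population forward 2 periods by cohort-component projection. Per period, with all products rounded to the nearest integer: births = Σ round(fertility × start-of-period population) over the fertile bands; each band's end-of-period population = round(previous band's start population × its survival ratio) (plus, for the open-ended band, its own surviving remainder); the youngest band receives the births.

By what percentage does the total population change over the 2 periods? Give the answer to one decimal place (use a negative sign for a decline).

-2.3

(Bands numbered youngest = 1 to oldest = 5.)
— Period 1 —
Births: 820 * 0.201 = 165  |  1000 * 0.354 = 354 → total 519
Band 2: 580 * 0.958 = 556
Band 3: 740 * 0.959 = 710
Band 4: 820 * 0.951 = 780
Band 5: 1000 * 0.947 + 370 * 0.5 = 947 + 185 = 1132
Giving 519 / 556 / 710 / 780 / 1132.
— Period 2 —
Births: 710 * 0.201 = 143  |  780 * 0.354 = 276 → total 419
Band 2: 519 * 0.958 = 497
Band 3: 556 * 0.959 = 533
Band 4: 710 * 0.951 = 675
Band 5: 780 * 0.947 + 1132 * 0.5 = 739 + 566 = 1305
Giving 419 / 497 / 533 / 675 / 1305.
Total: 3510 → 3429; change = -81; percentage change = -2.3%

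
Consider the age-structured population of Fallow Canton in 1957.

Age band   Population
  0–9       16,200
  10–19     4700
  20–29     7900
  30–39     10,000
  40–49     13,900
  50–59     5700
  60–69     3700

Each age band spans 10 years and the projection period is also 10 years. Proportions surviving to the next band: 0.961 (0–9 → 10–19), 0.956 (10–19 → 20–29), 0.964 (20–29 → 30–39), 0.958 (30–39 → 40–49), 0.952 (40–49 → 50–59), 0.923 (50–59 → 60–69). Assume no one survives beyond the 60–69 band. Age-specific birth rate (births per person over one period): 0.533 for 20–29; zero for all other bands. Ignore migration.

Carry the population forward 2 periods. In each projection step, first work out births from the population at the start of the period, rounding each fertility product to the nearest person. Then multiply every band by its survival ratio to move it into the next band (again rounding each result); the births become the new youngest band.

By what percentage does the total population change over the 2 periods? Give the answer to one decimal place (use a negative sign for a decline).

-12.6

[period 1]
Births: 7900 * 0.533 = 4211
10–19: 16200 * 0.961 = 15568
20–29: 4700 * 0.956 = 4493
30–39: 7900 * 0.964 = 7616
40–49: 10000 * 0.958 = 9580
50–59: 13900 * 0.952 = 13233
60–69: 5700 * 0.923 = 5261
Population now: 0–9=4211, 10–19=15568, 20–29=4493, 30–39=7616, 40–49=9580, 50–59=13233, 60–69=5261
[period 2]
Births: 4493 * 0.533 = 2395
10–19: 4211 * 0.961 = 4047
20–29: 15568 * 0.956 = 14883
30–39: 4493 * 0.964 = 4331
40–49: 7616 * 0.958 = 7296
50–59: 9580 * 0.952 = 9120
60–69: 13233 * 0.923 = 12214
Population now: 0–9=2395, 10–19=4047, 20–29=14883, 30–39=4331, 40–49=7296, 50–59=9120, 60–69=12214
Total: 62100 → 54286; change = -7814; percentage change = -12.6%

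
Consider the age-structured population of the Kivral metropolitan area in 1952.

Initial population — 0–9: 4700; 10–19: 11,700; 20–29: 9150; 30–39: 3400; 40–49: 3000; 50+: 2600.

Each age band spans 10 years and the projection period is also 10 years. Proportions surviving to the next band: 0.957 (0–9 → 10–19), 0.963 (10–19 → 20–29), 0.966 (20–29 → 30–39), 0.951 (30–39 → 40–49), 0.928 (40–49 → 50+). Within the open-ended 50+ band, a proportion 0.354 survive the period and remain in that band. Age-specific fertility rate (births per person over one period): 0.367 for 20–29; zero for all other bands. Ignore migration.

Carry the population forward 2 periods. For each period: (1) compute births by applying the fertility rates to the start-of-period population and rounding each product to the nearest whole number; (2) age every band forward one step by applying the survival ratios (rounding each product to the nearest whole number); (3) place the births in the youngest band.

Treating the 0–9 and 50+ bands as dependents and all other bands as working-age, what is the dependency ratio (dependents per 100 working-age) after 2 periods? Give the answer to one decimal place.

31.5

— Period 1 —
Births: 9150 * 0.367 = 3358
10–19: 4700 * 0.957 = 4498
20–29: 11700 * 0.963 = 11267
30–39: 9150 * 0.966 = 8839
40–49: 3400 * 0.951 = 3233
50+: 3000 * 0.928 + 2600 * 0.354 = 2784 + 920 = 3704
→ [3358, 4498, 11267, 8839, 3233, 3704]
— Period 2 —
Births: 11267 * 0.367 = 4135
10–19: 3358 * 0.957 = 3214
20–29: 4498 * 0.963 = 4332
30–39: 11267 * 0.966 = 10884
40–49: 8839 * 0.951 = 8406
50+: 3233 * 0.928 + 3704 * 0.354 = 3000 + 1311 = 4311
→ [4135, 3214, 4332, 10884, 8406, 4311]
Dependents (band 0–9 + band 50+) = 4135 + 4311 = 8446; working-age = 26836; ratio = 8446/26836 × 100 = 31.5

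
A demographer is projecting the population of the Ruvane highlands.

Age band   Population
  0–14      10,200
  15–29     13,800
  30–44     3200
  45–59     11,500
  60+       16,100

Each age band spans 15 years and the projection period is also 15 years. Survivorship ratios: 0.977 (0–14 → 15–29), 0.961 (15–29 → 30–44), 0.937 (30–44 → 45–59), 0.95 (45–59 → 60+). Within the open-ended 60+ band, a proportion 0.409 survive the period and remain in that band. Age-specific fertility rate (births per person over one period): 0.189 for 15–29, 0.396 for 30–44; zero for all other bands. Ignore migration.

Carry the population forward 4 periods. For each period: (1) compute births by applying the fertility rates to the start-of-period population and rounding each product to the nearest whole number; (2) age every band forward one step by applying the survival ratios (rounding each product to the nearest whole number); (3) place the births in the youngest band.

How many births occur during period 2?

Numbering the groups 1..5 from youngest to oldest:
After projecting period 1:
Births: 13800 × 0.189 = 2608, 3200 × 0.396 = 1267 — total 3875
Group 2: 10200 × 0.977 = 9965
Group 3: 13800 × 0.961 = 13262
Group 4: 3200 × 0.937 = 2998
Group 5: 11500 × 0.95 + 16100 × 0.409 = 10925 + 6585 = 17510
→ [3875, 9965, 13262, 2998, 17510]
After projecting period 2:
Births: 9965 × 0.189 = 1883, 13262 × 0.396 = 5252 — total 7135
Group 2: 3875 × 0.977 = 3786
Group 3: 9965 × 0.961 = 9576
Group 4: 13262 × 0.937 = 12426
Group 5: 2998 × 0.95 + 17510 × 0.409 = 2848 + 7162 = 10010
→ [7135, 3786, 9576, 12426, 10010]

7135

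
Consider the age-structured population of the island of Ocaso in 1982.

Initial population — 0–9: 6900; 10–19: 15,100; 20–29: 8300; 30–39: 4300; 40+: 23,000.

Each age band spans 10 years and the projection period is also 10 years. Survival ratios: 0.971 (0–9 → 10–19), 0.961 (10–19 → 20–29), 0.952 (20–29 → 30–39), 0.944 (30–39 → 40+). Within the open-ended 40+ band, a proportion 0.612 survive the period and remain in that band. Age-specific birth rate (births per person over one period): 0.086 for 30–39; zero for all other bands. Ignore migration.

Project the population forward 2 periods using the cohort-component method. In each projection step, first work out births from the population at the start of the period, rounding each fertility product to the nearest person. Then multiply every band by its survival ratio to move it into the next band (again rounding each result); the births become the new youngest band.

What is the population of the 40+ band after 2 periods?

18558

[period 1]
Births: 4300 × 0.086 = 370
10–19: 6900 × 0.971 = 6700
20–29: 15100 × 0.961 = 14511
30–39: 8300 × 0.952 = 7902
40+: 4300 × 0.944 + 23000 × 0.612 = 4059 + 14076 = 18135
→ [370, 6700, 14511, 7902, 18135]
[period 2]
Births: 7902 × 0.086 = 680
10–19: 370 × 0.971 = 359
20–29: 6700 × 0.961 = 6439
30–39: 14511 × 0.952 = 13814
40+: 7902 × 0.944 + 18135 × 0.612 = 7459 + 11099 = 18558
→ [680, 359, 6439, 13814, 18558]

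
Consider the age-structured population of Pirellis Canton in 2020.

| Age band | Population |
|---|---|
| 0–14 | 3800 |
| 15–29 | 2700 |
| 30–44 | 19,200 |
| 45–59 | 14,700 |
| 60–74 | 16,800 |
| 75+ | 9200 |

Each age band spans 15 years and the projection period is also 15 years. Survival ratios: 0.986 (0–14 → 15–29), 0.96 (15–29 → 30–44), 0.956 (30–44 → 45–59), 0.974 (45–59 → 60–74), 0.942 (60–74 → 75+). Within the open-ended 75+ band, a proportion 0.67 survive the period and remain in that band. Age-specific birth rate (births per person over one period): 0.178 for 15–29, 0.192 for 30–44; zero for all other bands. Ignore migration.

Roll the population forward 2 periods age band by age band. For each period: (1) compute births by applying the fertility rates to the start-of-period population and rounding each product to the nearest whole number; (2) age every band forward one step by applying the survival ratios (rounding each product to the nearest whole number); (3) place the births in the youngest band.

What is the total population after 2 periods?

Numbering the groups 1..6 from youngest to oldest:
Period 1.
Births: 2700 × 0.178 = 481  |  19200 × 0.192 = 3686 → total 4167
Group 2: 3800 × 0.986 = 3747
Group 3: 2700 × 0.96 = 2592
Group 4: 19200 × 0.956 = 18355
Group 5: 14700 × 0.974 = 14318
Group 6: 16800 × 0.942 + 9200 × 0.67 = 15826 + 6164 = 21990
End of period: [4167, 3747, 2592, 18355, 14318, 21990]
Period 2.
Births: 3747 × 0.178 = 667  |  2592 × 0.192 = 498 → total 1165
Group 2: 4167 × 0.986 = 4109
Group 3: 3747 × 0.96 = 3597
Group 4: 2592 × 0.956 = 2478
Group 5: 18355 × 0.974 = 17878
Group 6: 14318 × 0.942 + 21990 × 0.67 = 13488 + 14733 = 28221
End of period: [1165, 4109, 3597, 2478, 17878, 28221]
Total after period 2: 1165 + 4109 + 3597 + 2478 + 17878 + 28221 = 57448

57448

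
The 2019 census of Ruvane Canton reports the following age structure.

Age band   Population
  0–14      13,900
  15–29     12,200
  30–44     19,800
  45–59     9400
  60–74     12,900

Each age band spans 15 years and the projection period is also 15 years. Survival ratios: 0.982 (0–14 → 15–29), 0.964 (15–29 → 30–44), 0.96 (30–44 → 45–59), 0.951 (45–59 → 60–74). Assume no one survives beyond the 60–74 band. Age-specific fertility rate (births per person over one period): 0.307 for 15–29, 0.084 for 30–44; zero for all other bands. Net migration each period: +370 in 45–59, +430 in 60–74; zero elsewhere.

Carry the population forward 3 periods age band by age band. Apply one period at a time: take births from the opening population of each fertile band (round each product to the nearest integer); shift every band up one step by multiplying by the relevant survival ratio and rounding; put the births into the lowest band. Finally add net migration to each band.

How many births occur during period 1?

(Groups numbered youngest = 1 to oldest = 5.)
Period 1.
Births: 12200 × 0.307 = 3745  |  19800 × 0.084 = 1663 ⇒ total 5408
Group 2: 13900 × 0.982 = 13650
Group 3: 12200 × 0.964 = 11761
Group 4: 19800 × 0.96 = 19008
Group 5: 9400 × 0.951 = 8939
Net migration: Group 4 + 370 → 19378; Group 5 + 430 → 9369
End of period: [5408, 13650, 11761, 19378, 9369]

5408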